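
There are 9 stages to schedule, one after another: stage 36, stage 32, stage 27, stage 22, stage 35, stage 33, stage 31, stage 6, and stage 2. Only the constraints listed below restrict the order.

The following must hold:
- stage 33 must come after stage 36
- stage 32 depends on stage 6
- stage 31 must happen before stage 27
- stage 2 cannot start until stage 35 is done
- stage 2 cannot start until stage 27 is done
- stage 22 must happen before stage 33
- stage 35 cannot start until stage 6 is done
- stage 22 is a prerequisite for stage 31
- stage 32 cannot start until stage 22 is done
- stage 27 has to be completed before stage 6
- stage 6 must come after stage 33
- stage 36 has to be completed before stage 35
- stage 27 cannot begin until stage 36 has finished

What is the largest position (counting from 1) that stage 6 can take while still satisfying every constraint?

6

Every stage that must follow stage 6 has to come after it. Tracing all chains starting from stage 6, those stages are: stage 32, stage 35, stage 2 — 3 in total.
So at least 3 stages follow stage 6, putting stage 6 no later than position 6. That position is achievable by scheduling everything else first.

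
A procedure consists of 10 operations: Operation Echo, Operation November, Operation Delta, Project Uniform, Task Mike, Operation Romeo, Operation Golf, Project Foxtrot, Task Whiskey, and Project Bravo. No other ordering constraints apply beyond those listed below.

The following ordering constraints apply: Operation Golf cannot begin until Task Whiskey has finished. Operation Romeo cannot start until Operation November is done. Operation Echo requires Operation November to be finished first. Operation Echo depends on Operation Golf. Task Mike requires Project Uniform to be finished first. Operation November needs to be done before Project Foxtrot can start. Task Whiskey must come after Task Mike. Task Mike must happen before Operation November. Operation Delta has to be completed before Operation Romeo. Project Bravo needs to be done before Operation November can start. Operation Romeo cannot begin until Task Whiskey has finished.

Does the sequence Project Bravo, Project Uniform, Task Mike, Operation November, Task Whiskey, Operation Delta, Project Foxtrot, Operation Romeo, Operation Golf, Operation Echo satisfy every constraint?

Checking each listed constraint against this order: for instance, Operation November is in position 4 and Operation Echo in position 10, so that constraint holds — and the remaining constraints check out the same way.

Yes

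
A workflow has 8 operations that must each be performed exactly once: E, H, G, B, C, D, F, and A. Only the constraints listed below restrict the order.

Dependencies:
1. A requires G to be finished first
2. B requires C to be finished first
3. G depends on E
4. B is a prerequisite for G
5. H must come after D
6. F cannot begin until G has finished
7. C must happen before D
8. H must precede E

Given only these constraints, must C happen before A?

Yes

Following the dependencies: C → B → G → A.
Hence C necessarily comes before A.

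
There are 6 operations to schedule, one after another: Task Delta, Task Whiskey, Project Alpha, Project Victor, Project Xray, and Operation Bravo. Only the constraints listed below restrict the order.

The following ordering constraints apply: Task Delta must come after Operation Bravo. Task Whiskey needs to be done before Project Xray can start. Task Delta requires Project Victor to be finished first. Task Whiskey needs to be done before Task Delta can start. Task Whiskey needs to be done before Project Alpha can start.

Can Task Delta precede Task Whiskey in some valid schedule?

Following Task Whiskey → Task Delta, Task Whiskey must precede Task Delta in every valid ordering.
Hence Task Delta can never be scheduled before Task Whiskey.

No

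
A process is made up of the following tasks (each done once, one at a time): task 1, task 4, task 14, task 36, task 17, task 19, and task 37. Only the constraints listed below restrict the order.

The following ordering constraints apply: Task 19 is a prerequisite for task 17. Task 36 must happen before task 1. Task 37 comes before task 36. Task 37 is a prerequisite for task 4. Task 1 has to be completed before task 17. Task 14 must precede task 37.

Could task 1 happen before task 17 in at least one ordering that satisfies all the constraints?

Yes

The constraints force task 1 before task 17, so yes — every valid ordering has task 1 earlier.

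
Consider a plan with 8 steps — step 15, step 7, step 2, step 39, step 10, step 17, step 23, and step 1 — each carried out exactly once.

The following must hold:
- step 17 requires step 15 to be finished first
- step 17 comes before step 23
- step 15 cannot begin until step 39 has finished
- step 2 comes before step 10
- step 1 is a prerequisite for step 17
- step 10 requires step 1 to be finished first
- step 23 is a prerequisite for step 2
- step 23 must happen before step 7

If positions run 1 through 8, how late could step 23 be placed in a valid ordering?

Following every chain forward from step 23, the steps that must come later are step 7, step 2, step 10 — 3 of them.
With 3 mandatory successors out of 8 steps total, the latest slot for step 23 is 8−3 = 5, and it's reachable by doing all non-successors before step 23.

5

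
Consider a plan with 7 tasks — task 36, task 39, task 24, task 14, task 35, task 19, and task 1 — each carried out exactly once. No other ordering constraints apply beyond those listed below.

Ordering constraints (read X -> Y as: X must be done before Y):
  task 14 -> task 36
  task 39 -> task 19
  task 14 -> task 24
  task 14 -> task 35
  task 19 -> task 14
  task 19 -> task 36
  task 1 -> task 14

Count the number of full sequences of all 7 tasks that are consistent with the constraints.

18

The tasks with no prerequisites are task 39, task 1; any of them can be placed first.
Counting all ways to extend the partial order to a total order gives 18.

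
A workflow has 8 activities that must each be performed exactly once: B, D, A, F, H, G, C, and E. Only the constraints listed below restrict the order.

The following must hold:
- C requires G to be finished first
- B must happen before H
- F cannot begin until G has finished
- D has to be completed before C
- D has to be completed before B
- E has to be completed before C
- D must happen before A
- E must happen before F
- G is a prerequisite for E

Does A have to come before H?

No chain of constraints connects A to H in either direction.
So A can come before H or after — it is not forced.

No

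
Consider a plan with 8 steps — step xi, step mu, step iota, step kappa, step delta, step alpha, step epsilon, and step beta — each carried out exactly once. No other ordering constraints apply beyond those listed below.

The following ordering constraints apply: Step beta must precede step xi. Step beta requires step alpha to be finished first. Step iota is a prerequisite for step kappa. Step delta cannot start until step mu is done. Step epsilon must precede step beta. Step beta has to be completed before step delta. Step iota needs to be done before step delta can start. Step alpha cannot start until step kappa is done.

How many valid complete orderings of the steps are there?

The steps with no prerequisites are step mu, step iota, step epsilon; any of them can be placed first.
Enumerating by repeatedly choosing an available step (one whose prerequisites are all placed) gives 52 distinct complete orderings.

52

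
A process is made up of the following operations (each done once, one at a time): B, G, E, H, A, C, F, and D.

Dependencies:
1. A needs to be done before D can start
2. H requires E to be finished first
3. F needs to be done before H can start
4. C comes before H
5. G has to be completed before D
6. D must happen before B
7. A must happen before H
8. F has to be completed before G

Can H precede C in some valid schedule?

No

There is a dependency chain C → H, so H always comes after C.
Hence H can never be scheduled before C.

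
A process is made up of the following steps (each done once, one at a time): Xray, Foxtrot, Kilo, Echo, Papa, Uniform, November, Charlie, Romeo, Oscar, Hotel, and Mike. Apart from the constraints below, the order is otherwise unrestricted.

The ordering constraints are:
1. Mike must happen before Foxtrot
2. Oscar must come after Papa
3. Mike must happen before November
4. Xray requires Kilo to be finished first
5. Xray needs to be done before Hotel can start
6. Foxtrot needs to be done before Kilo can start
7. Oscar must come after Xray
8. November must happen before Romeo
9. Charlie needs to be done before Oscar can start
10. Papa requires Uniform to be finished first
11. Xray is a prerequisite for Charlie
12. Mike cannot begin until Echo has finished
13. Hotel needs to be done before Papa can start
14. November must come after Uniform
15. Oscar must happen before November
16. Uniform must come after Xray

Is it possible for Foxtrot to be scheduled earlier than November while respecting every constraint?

Yes

Every valid ordering already has Foxtrot before November (the constraints require it), so in particular at least one does.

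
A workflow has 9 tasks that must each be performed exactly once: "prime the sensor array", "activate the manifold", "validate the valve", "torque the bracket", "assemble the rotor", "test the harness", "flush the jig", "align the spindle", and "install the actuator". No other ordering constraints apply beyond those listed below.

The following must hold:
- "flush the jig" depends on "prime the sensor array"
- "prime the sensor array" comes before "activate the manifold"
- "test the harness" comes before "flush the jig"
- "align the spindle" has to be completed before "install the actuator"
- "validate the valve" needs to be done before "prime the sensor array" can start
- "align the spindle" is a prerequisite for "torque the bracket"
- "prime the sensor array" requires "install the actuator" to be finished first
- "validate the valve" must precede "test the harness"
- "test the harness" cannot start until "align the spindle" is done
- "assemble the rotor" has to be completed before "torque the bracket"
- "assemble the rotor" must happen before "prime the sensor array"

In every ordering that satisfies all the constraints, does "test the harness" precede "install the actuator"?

No chain of constraints connects "test the harness" to "install the actuator" in either direction.
So "test the harness" can come before "install the actuator" or after — it is not forced.

No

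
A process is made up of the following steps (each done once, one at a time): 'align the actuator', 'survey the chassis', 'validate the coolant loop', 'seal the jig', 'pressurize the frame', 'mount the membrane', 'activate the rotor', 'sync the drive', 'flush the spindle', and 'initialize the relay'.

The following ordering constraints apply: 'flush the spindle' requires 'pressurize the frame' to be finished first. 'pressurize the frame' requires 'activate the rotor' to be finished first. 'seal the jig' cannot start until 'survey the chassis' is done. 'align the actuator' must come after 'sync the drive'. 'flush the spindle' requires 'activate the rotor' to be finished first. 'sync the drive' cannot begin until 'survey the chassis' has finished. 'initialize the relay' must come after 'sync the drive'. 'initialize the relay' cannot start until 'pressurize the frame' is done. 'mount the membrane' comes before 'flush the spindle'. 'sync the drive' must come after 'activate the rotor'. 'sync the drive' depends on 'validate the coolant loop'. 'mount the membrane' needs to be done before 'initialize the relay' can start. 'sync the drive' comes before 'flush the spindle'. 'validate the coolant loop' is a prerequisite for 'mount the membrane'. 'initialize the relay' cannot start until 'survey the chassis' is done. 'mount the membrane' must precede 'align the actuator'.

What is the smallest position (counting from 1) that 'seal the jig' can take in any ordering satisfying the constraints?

Working backwards through the constraints from 'seal the jig', its only required predecessor is 'survey the chassis'.
So at minimum 1 step comes before 'seal the jig', putting 'seal the jig' no earlier than position 2. That position is achievable by scheduling exactly that predecessor first.

2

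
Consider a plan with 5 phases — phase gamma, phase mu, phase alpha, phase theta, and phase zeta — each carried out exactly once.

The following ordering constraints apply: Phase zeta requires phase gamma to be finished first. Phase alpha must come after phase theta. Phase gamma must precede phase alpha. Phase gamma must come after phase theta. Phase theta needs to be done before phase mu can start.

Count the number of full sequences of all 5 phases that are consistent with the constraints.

Phase theta is the only phase with nothing required before it, so every ordering starts there.
Systematically extending each partial ordering one phase at a time and counting, there are 8 complete orderings.

8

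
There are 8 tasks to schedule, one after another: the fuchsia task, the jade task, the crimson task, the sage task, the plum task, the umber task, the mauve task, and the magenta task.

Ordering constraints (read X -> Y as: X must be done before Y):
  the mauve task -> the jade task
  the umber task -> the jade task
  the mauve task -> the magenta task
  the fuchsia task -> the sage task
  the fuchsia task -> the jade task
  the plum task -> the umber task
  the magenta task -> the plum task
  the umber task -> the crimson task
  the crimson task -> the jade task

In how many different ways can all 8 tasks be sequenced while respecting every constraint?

The tasks with no prerequisites are the fuchsia task, the mauve task; any of them can be placed first.
Enumerating by repeatedly choosing an available task (one whose prerequisites are all placed) gives 27 distinct complete orderings.

27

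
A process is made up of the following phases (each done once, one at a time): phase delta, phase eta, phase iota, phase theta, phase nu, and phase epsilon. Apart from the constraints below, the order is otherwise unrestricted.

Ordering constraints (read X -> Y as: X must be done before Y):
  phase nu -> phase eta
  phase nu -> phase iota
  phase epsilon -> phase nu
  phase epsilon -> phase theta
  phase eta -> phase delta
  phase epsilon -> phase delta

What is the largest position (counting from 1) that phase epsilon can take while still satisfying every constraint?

Following every chain forward from phase epsilon, the phases that must come later are phase delta, phase eta, phase iota, phase theta, phase nu — 5 of them.
With 5 mandatory successors out of 6 phases total, the latest slot for phase epsilon is 6−5 = 1, and it's reachable by doing all non-successors before phase epsilon.

1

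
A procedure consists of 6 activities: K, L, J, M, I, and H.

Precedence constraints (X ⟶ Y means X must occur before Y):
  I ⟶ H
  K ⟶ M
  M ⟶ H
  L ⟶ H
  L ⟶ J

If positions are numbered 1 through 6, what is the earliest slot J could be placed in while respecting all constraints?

Working backwards through the constraints from J, its only required predecessor is L.
So at minimum 1 activity comes before J, putting J no earlier than position 2. That position is achievable by scheduling exactly that predecessor first.

2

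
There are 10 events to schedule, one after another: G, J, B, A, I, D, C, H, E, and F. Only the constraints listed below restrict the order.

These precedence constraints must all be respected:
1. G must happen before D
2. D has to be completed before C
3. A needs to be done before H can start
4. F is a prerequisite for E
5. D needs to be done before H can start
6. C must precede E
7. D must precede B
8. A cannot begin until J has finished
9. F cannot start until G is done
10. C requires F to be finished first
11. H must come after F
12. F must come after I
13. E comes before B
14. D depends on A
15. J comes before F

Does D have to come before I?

Nothing in the constraints links D and I; they are unordered relative to each other.
So D can come before I or after — it is not forced.

No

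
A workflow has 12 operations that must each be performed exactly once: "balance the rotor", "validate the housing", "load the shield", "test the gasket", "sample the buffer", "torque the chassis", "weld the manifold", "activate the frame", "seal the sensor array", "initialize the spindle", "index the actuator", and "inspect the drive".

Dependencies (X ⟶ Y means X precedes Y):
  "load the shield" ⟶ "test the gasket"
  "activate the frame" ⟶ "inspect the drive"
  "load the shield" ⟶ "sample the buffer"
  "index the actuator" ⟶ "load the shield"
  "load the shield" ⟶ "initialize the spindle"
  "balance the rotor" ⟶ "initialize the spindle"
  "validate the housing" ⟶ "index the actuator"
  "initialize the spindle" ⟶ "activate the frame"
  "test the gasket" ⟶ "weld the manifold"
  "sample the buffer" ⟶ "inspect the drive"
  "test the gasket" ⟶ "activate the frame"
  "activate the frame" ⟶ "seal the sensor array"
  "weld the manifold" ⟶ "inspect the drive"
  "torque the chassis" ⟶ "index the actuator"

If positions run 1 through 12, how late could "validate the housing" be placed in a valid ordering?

Every operation that must follow "validate the housing" has to come after it. Tracing all chains starting from "validate the housing", those operations are: "load the shield", "test the gasket", "sample the buffer", "weld the manifold", "activate the frame", "seal the sensor array", "initialize the spindle", "index the actuator", "inspect the drive" — 9 in total.
With 9 mandatory successors out of 12 operations total, the latest slot for "validate the housing" is 12−9 = 3, and it's reachable by doing all non-successors before "validate the housing".

3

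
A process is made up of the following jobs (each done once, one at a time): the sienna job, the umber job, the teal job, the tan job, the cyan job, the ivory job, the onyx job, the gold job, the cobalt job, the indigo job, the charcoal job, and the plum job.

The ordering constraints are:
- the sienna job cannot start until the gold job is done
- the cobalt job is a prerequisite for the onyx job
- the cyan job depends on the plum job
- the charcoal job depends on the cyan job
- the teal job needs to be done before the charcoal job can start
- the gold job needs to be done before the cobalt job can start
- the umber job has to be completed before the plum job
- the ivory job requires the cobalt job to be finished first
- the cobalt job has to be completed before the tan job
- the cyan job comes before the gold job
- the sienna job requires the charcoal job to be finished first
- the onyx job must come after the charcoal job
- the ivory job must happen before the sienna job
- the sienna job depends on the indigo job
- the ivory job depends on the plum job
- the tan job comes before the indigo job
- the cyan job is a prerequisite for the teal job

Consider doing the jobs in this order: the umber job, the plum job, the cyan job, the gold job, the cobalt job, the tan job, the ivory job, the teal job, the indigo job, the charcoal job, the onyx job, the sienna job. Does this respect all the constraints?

Yes

Checking each listed constraint against this order: for instance, the gold job is in position 4 and the sienna job in position 12, so that constraint holds — and the remaining constraints check out the same way.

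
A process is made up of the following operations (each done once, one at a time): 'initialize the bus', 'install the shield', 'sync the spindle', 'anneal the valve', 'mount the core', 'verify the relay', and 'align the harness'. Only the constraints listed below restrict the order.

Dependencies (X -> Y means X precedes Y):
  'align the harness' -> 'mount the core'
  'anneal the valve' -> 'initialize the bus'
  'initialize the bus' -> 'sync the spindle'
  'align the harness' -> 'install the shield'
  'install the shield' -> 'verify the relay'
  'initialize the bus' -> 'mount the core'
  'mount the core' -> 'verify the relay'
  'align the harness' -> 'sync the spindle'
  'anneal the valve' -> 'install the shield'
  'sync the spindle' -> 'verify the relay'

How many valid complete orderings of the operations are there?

22

2 operations have no prerequisites ('anneal the valve', 'align the harness'), so any of them could come first.
Enumerating by repeatedly choosing an available operation (one whose prerequisites are all placed) gives 22 distinct complete orderings.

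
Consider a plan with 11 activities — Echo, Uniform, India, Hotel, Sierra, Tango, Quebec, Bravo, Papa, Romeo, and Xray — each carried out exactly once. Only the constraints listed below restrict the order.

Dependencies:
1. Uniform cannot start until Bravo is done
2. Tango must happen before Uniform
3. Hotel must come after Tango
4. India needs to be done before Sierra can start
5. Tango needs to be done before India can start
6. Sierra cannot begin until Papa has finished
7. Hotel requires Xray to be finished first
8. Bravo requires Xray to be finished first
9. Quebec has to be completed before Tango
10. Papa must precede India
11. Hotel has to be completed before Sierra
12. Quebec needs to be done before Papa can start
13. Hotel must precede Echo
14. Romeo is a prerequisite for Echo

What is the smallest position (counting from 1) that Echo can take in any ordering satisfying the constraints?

6

The activities that are forced before Echo, directly or transitively, are Hotel, Tango, Quebec, Romeo, Xray. That's 5 activities.
With 5 mandatory predecessors, the earliest Echo can sit is position 5+1 = 6, and placing just those 5 first achieves it.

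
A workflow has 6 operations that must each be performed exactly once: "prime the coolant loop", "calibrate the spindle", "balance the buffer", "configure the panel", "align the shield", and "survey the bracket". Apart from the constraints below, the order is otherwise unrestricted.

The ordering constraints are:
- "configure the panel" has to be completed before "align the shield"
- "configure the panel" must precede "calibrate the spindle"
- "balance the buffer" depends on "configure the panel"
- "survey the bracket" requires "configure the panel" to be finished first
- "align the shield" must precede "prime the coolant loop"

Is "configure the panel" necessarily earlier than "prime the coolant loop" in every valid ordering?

There is a constraint chain "configure the panel" → "align the shield" → "prime the coolant loop".
So "configure the panel" must precede "prime the coolant loop" in any valid ordering.

Yes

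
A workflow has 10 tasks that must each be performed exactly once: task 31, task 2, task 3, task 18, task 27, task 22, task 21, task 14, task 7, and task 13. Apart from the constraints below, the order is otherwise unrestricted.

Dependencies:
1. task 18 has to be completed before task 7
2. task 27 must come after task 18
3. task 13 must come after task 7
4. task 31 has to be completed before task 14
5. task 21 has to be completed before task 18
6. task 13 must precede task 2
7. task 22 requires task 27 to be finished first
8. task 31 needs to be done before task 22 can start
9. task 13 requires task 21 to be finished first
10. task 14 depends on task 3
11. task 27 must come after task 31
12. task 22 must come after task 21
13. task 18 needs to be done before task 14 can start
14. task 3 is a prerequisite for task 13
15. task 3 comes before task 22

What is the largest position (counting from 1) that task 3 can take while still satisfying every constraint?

Following every chain forward from task 3, the tasks that must come later are task 2, task 22, task 14, task 13 — 4 of them.
So at least 4 tasks follow task 3, putting task 3 no later than position 6. That position is achievable by scheduling everything else first.

6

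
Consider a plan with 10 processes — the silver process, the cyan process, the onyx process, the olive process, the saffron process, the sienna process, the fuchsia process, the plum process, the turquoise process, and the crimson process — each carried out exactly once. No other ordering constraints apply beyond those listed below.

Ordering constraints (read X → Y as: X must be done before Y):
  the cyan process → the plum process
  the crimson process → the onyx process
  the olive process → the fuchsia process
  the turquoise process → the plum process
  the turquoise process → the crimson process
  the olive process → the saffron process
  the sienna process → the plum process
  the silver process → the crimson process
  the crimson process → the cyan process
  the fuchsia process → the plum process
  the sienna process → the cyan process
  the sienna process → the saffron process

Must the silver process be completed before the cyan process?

Tracing the constraints gives a chain: the silver process → the crimson process → the cyan process.
So the silver process must precede the cyan process in any valid ordering.

Yes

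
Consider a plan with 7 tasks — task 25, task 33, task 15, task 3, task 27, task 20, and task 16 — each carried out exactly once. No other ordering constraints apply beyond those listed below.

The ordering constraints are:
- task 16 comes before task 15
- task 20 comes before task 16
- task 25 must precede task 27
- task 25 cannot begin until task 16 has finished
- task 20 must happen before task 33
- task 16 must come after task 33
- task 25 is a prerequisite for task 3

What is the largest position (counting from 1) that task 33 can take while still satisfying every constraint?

The tasks that are forced after task 33, directly or by a chain of constraints, are task 25, task 15, task 3, task 27, task 16. That's 5 tasks.
So at least 5 tasks follow task 33, putting task 33 no later than position 2. That position is achievable by scheduling everything else first.

2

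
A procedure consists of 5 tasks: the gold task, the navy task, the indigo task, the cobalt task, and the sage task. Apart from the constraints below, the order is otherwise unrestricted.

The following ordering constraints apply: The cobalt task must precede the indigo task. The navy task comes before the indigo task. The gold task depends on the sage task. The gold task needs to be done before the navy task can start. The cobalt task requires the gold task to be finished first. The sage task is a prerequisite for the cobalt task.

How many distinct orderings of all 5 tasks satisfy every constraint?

2

Only the sage task has no prerequisites, so it must go first.
Systematically extending each partial ordering one task at a time and counting, there are 2 complete orderings.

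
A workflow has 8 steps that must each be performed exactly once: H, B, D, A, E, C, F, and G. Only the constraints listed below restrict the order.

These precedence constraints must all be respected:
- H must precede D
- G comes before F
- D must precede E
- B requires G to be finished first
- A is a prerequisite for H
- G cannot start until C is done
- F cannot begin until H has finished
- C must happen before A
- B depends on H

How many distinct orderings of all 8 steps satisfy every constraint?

C is the only step with nothing required before it, so every ordering starts there.
Counting all ways to extend the partial order to a total order gives 44.

44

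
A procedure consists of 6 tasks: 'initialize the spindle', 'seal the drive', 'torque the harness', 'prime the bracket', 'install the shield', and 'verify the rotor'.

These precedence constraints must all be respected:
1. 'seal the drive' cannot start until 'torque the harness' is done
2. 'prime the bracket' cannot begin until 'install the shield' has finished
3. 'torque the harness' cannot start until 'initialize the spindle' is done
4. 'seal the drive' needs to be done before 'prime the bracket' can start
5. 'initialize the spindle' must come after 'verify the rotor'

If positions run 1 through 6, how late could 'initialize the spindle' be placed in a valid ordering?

Every task that must follow 'initialize the spindle' has to come after it. Tracing all chains starting from 'initialize the spindle', those tasks are: 'seal the drive', 'torque the harness', 'prime the bracket' — 3 in total.
With 3 mandatory successors out of 6 tasks total, the latest slot for 'initialize the spindle' is 6−3 = 3, and it's reachable by doing all non-successors before 'initialize the spindle'.

3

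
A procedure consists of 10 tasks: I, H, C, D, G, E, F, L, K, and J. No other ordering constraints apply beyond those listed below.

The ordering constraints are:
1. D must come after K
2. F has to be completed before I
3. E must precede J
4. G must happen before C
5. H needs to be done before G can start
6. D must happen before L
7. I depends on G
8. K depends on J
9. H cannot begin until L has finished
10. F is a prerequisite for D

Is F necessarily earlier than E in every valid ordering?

F and E are not related by any chain of constraints.
There exist valid orderings with E before F, so F is not required to come first.

No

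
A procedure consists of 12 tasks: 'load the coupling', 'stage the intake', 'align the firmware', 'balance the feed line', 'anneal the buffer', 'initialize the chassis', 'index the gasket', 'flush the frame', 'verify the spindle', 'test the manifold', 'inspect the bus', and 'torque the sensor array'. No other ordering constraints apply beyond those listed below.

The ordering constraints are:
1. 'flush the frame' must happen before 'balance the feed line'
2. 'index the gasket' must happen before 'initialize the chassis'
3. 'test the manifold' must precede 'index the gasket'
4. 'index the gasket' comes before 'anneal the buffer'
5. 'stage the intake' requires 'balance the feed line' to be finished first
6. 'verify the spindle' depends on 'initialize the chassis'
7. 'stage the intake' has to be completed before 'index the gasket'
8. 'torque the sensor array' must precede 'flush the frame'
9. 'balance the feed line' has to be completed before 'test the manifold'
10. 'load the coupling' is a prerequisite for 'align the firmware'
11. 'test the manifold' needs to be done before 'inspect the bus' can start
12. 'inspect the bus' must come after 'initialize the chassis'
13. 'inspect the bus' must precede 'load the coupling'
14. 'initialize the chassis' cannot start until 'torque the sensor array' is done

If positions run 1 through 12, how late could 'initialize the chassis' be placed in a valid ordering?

8

Following every chain forward from 'initialize the chassis', the tasks that must come later are 'load the coupling', 'align the firmware', 'verify the spindle', 'inspect the bus' — 4 of them.
So at least 4 tasks follow 'initialize the chassis', putting 'initialize the chassis' no later than position 8. That position is achievable by scheduling everything else first.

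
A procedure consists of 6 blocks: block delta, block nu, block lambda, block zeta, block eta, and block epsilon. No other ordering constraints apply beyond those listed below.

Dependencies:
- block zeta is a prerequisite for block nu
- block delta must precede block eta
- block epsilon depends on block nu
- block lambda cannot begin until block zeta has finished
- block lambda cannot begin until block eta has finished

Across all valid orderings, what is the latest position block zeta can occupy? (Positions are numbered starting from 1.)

3

Following every chain forward from block zeta, the blocks that must come later are block nu, block lambda, block epsilon — 3 of them.
With 3 mandatory successors out of 6 blocks total, the latest slot for block zeta is 6−3 = 3, and it's reachable by doing all non-successors before block zeta.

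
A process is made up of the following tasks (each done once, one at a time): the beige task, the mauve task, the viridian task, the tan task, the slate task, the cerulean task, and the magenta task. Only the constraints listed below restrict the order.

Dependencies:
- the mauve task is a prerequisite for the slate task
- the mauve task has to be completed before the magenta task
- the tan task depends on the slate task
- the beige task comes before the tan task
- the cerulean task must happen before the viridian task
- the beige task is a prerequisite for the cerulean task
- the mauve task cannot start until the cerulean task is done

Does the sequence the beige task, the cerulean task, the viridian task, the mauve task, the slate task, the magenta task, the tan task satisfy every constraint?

Checking each listed constraint against this order: for instance, the beige task is in position 1 and the tan task in position 7, so that constraint holds — and the remaining constraints check out the same way.

Yes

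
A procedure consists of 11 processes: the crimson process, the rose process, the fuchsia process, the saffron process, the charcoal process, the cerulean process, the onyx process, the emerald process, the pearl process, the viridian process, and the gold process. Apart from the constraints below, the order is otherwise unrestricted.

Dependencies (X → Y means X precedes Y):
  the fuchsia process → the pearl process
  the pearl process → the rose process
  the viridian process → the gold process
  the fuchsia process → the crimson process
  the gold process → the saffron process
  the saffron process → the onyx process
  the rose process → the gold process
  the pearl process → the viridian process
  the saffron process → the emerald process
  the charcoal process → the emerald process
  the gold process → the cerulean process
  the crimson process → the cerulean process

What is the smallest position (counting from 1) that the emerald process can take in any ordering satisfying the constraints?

Every process that must precede the emerald process has to come before it. Tracing all chains that end at the emerald process, those processes are: the rose process, the fuchsia process, the saffron process, the charcoal process, the pearl process, the viridian process, the gold process — 7 in total.
So at minimum 7 processes come before the emerald process, putting the emerald process no earlier than position 8. That position is achievable by scheduling exactly those predecessors first.

8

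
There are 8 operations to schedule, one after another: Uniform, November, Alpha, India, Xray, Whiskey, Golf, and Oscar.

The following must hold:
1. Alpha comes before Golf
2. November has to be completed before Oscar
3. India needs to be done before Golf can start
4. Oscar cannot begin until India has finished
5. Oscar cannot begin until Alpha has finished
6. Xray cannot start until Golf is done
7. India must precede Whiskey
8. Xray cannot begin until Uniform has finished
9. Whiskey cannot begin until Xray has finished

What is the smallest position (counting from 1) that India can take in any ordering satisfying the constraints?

1

India has no prerequisites at all, so it can go in position 1.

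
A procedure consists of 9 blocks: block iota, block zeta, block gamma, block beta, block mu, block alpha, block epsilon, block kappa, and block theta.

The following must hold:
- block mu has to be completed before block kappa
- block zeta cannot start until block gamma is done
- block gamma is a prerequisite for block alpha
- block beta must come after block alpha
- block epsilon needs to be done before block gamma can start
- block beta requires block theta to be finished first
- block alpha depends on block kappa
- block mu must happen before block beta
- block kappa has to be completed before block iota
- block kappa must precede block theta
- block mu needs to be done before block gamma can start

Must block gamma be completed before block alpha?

Following the dependencies: block gamma → block alpha.
Hence block gamma necessarily comes before block alpha.

Yes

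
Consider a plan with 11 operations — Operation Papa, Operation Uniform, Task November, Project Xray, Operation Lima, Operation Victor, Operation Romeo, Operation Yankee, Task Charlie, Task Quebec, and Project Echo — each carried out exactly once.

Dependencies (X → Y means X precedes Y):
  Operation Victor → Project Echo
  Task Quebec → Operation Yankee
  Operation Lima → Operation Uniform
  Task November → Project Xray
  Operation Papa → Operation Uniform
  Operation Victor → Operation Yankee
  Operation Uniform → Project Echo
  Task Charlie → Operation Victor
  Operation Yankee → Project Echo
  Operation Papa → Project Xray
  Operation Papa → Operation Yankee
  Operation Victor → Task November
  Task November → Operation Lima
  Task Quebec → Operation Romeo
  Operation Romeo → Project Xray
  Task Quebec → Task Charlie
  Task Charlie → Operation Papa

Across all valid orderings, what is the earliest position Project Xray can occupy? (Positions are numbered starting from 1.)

Working backwards through the constraints from Project Xray, its full set of required predecessors is Operation Papa, Task November, Operation Victor, Operation Romeo, Task Charlie, Task Quebec — 6 of them.
So at minimum 6 operations come before Project Xray, putting Project Xray no earlier than position 7. That position is achievable by scheduling exactly those predecessors first.

7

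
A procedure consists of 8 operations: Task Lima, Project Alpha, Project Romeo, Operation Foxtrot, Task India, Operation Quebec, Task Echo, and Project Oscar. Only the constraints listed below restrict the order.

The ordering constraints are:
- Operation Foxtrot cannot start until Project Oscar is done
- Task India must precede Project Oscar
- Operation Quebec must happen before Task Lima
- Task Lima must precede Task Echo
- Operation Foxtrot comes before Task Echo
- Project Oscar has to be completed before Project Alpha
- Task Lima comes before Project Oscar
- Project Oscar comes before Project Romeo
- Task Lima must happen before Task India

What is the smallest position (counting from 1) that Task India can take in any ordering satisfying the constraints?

The operations that are forced before Task India, directly or transitively, are Task Lima, Operation Quebec. That's 2 operations.
So at minimum 2 operations come before Task India, putting Task India no earlier than position 3. That position is achievable by scheduling exactly those predecessors first.

3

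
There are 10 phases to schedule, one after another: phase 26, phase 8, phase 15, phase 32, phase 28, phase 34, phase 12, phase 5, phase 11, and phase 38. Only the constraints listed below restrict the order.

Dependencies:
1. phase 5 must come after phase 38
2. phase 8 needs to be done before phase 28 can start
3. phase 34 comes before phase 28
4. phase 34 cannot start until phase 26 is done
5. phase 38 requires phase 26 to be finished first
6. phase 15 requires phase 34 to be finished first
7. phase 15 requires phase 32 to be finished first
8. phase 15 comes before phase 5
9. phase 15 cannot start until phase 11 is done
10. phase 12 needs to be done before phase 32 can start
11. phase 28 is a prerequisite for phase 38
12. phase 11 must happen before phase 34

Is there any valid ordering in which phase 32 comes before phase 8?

Yes

Nothing in the constraints forces phase 8 before phase 32 — there is no chain from phase 8 to phase 32.
That means at least one valid schedule has phase 32 before phase 8.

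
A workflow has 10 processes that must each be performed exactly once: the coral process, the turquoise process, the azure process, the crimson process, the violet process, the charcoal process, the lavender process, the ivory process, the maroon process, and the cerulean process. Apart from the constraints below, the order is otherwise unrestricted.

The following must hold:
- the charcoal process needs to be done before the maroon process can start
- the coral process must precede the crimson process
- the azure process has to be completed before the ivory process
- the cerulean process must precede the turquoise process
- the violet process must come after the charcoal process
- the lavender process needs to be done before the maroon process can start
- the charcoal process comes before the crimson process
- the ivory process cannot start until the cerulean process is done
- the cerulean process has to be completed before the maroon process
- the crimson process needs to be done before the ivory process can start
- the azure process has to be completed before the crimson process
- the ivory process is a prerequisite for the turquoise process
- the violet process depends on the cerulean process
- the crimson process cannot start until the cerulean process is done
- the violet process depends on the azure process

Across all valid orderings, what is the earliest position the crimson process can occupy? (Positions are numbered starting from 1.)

5

Working backwards through the constraints from the crimson process, its full set of required predecessors is the coral process, the azure process, the charcoal process, the cerulean process — 4 of them.
So at minimum 4 processes come before the crimson process, putting the crimson process no earlier than position 5. That position is achievable by scheduling exactly those predecessors first.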